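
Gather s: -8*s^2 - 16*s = -8*s^2 - 16*s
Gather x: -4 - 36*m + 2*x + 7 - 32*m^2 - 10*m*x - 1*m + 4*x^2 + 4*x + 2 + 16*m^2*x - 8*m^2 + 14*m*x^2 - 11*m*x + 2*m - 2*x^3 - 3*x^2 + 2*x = -40*m^2 - 35*m - 2*x^3 + x^2*(14*m + 1) + x*(16*m^2 - 21*m + 8) + 5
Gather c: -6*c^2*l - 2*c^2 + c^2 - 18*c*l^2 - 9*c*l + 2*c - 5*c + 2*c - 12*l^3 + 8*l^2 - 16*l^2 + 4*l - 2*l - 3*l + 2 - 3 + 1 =c^2*(-6*l - 1) + c*(-18*l^2 - 9*l - 1) - 12*l^3 - 8*l^2 - l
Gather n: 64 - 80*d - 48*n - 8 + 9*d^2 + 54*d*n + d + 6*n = 9*d^2 - 79*d + n*(54*d - 42) + 56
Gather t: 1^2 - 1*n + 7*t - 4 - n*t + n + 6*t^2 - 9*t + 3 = 6*t^2 + t*(-n - 2)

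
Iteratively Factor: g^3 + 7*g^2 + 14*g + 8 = (g + 2)*(g^2 + 5*g + 4) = (g + 1)*(g + 2)*(g + 4)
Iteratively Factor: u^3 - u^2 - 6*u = (u - 3)*(u^2 + 2*u) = (u - 3)*(u + 2)*(u)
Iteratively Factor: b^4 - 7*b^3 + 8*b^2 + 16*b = (b)*(b^3 - 7*b^2 + 8*b + 16) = b*(b - 4)*(b^2 - 3*b - 4) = b*(b - 4)*(b + 1)*(b - 4)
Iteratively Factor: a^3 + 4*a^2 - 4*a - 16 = (a - 2)*(a^2 + 6*a + 8) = (a - 2)*(a + 2)*(a + 4)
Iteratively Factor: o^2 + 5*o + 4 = (o + 4)*(o + 1)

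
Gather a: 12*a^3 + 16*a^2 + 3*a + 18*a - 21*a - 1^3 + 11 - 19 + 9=12*a^3 + 16*a^2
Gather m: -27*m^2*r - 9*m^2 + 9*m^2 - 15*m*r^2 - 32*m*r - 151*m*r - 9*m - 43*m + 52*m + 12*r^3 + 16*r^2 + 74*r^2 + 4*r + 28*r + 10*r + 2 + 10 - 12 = -27*m^2*r + m*(-15*r^2 - 183*r) + 12*r^3 + 90*r^2 + 42*r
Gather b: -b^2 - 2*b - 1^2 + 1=-b^2 - 2*b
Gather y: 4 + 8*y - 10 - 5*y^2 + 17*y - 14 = -5*y^2 + 25*y - 20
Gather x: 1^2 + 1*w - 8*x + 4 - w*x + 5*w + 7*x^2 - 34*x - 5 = 6*w + 7*x^2 + x*(-w - 42)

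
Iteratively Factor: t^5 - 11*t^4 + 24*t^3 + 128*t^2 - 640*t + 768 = (t - 4)*(t^4 - 7*t^3 - 4*t^2 + 112*t - 192) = (t - 4)*(t + 4)*(t^3 - 11*t^2 + 40*t - 48) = (t - 4)^2*(t + 4)*(t^2 - 7*t + 12) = (t - 4)^3*(t + 4)*(t - 3)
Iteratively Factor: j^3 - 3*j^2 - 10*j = (j)*(j^2 - 3*j - 10) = j*(j + 2)*(j - 5)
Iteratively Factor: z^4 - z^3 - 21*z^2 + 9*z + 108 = (z - 3)*(z^3 + 2*z^2 - 15*z - 36) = (z - 3)*(z + 3)*(z^2 - z - 12) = (z - 4)*(z - 3)*(z + 3)*(z + 3)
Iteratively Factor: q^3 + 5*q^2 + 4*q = (q + 4)*(q^2 + q) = q*(q + 4)*(q + 1)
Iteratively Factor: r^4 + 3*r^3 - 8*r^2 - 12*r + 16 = (r - 1)*(r^3 + 4*r^2 - 4*r - 16) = (r - 1)*(r + 4)*(r^2 - 4) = (r - 1)*(r + 2)*(r + 4)*(r - 2)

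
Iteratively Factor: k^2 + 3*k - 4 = (k - 1)*(k + 4)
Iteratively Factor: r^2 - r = (r)*(r - 1)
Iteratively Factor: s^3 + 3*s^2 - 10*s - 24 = (s - 3)*(s^2 + 6*s + 8) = (s - 3)*(s + 4)*(s + 2)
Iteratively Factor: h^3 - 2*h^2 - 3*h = (h)*(h^2 - 2*h - 3) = h*(h - 3)*(h + 1)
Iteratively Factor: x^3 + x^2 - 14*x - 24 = (x - 4)*(x^2 + 5*x + 6) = (x - 4)*(x + 3)*(x + 2)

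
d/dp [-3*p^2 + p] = 1 - 6*p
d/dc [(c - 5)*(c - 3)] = 2*c - 8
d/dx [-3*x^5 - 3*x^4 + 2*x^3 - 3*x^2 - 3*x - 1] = -15*x^4 - 12*x^3 + 6*x^2 - 6*x - 3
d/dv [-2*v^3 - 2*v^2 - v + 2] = -6*v^2 - 4*v - 1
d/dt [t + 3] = 1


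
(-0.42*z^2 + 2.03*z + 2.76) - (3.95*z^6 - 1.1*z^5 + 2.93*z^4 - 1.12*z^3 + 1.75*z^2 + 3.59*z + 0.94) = -3.95*z^6 + 1.1*z^5 - 2.93*z^4 + 1.12*z^3 - 2.17*z^2 - 1.56*z + 1.82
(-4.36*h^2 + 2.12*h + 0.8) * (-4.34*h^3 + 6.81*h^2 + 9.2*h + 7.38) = 18.9224*h^5 - 38.8924*h^4 - 29.1468*h^3 - 7.2248*h^2 + 23.0056*h + 5.904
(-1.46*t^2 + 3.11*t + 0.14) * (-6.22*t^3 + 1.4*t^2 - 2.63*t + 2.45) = 9.0812*t^5 - 21.3882*t^4 + 7.323*t^3 - 11.5603*t^2 + 7.2513*t + 0.343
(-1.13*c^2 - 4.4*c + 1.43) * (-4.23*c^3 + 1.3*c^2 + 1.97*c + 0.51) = 4.7799*c^5 + 17.143*c^4 - 13.995*c^3 - 7.3853*c^2 + 0.5731*c + 0.7293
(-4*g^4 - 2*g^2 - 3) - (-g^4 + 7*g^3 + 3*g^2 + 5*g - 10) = -3*g^4 - 7*g^3 - 5*g^2 - 5*g + 7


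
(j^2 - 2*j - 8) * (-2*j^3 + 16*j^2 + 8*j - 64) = -2*j^5 + 20*j^4 - 8*j^3 - 208*j^2 + 64*j + 512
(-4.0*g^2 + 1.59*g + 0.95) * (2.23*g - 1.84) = -8.92*g^3 + 10.9057*g^2 - 0.8071*g - 1.748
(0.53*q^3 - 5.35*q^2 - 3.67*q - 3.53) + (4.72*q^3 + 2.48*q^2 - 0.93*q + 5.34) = 5.25*q^3 - 2.87*q^2 - 4.6*q + 1.81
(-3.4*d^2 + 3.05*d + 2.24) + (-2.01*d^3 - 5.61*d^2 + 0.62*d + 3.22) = -2.01*d^3 - 9.01*d^2 + 3.67*d + 5.46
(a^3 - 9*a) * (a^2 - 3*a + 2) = a^5 - 3*a^4 - 7*a^3 + 27*a^2 - 18*a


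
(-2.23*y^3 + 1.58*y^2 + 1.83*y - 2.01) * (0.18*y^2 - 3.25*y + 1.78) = -0.4014*y^5 + 7.5319*y^4 - 8.775*y^3 - 3.4969*y^2 + 9.7899*y - 3.5778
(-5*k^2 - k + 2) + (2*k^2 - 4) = -3*k^2 - k - 2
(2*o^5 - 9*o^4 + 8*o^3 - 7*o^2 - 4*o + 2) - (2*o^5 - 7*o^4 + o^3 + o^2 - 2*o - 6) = -2*o^4 + 7*o^3 - 8*o^2 - 2*o + 8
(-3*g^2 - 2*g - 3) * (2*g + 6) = -6*g^3 - 22*g^2 - 18*g - 18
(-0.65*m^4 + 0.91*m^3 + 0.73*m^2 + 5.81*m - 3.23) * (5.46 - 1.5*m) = 0.975*m^5 - 4.914*m^4 + 3.8736*m^3 - 4.7292*m^2 + 36.5676*m - 17.6358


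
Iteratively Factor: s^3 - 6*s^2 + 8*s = (s - 2)*(s^2 - 4*s) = (s - 4)*(s - 2)*(s)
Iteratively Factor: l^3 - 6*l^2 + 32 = (l - 4)*(l^2 - 2*l - 8) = (l - 4)^2*(l + 2)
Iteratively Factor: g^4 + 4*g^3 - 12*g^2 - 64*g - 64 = (g + 2)*(g^3 + 2*g^2 - 16*g - 32) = (g + 2)^2*(g^2 - 16) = (g + 2)^2*(g + 4)*(g - 4)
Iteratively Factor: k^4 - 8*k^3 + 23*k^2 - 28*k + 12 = (k - 2)*(k^3 - 6*k^2 + 11*k - 6) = (k - 3)*(k - 2)*(k^2 - 3*k + 2) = (k - 3)*(k - 2)*(k - 1)*(k - 2)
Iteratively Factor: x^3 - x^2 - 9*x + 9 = (x - 3)*(x^2 + 2*x - 3) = (x - 3)*(x + 3)*(x - 1)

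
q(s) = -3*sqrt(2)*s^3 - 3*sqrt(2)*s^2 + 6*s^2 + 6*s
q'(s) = -9*sqrt(2)*s^2 - 6*sqrt(2)*s + 12*s + 6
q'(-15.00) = -2910.50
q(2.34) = -30.70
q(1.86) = -10.06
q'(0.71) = 2.08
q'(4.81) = -271.57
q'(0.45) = 5.00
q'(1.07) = -4.81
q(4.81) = -402.62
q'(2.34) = -55.47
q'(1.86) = -31.50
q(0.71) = 3.63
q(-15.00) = 14624.32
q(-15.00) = 14624.32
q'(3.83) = -167.24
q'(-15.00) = -2910.50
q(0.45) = 2.67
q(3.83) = -189.60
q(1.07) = 3.23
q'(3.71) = -156.15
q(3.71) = -170.20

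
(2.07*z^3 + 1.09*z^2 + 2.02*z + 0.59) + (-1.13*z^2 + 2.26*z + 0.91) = 2.07*z^3 - 0.0399999999999998*z^2 + 4.28*z + 1.5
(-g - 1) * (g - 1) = 1 - g^2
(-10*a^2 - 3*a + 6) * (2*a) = -20*a^3 - 6*a^2 + 12*a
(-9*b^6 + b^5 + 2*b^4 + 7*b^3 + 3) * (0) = 0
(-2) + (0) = -2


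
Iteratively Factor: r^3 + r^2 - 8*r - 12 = (r + 2)*(r^2 - r - 6) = (r - 3)*(r + 2)*(r + 2)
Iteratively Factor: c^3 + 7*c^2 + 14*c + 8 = (c + 1)*(c^2 + 6*c + 8) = (c + 1)*(c + 4)*(c + 2)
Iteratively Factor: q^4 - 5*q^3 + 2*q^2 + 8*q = (q + 1)*(q^3 - 6*q^2 + 8*q) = (q - 2)*(q + 1)*(q^2 - 4*q) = q*(q - 2)*(q + 1)*(q - 4)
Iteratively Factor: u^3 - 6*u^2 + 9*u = (u - 3)*(u^2 - 3*u) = u*(u - 3)*(u - 3)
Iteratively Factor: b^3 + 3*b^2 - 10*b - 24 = (b + 2)*(b^2 + b - 12) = (b + 2)*(b + 4)*(b - 3)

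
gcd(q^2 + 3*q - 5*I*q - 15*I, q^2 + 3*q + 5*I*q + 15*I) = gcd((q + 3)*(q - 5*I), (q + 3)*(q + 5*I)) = q + 3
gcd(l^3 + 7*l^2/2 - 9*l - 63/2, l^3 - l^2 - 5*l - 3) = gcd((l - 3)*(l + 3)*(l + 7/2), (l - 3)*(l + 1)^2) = l - 3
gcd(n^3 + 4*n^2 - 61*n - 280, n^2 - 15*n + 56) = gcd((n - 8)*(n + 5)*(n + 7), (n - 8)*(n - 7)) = n - 8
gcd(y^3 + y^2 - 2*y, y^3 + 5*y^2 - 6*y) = y^2 - y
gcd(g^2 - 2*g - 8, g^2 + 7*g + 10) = g + 2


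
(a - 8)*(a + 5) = a^2 - 3*a - 40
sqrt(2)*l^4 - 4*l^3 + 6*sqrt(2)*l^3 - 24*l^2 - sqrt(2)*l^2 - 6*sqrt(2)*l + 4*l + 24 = (l - 1)*(l + 6)*(l - 2*sqrt(2))*(sqrt(2)*l + sqrt(2))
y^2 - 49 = (y - 7)*(y + 7)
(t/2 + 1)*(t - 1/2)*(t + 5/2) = t^3/2 + 2*t^2 + 11*t/8 - 5/4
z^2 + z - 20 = (z - 4)*(z + 5)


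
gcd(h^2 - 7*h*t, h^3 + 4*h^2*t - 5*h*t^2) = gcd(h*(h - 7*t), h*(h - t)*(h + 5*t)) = h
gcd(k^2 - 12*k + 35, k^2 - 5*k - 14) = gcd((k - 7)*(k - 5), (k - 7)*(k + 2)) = k - 7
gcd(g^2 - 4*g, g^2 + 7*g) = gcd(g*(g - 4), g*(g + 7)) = g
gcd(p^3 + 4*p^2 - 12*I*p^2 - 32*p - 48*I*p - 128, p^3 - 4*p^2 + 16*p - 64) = p - 4*I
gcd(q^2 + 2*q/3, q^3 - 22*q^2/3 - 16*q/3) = q^2 + 2*q/3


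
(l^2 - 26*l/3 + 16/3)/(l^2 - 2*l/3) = (l - 8)/l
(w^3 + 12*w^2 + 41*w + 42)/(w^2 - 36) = (w^3 + 12*w^2 + 41*w + 42)/(w^2 - 36)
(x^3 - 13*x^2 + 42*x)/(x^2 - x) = (x^2 - 13*x + 42)/(x - 1)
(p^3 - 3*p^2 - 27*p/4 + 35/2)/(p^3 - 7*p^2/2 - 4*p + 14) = (p + 5/2)/(p + 2)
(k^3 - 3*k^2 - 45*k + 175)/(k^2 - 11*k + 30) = (k^2 + 2*k - 35)/(k - 6)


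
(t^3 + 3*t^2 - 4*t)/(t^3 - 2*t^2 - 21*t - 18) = t*(-t^2 - 3*t + 4)/(-t^3 + 2*t^2 + 21*t + 18)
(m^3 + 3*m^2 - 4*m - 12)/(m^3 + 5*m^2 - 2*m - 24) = (m + 2)/(m + 4)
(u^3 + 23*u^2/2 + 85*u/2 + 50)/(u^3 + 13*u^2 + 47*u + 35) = (u^2 + 13*u/2 + 10)/(u^2 + 8*u + 7)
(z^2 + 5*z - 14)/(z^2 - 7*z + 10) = (z + 7)/(z - 5)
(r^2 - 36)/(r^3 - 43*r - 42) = (r - 6)/(r^2 - 6*r - 7)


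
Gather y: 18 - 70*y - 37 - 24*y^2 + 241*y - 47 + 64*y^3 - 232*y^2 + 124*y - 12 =64*y^3 - 256*y^2 + 295*y - 78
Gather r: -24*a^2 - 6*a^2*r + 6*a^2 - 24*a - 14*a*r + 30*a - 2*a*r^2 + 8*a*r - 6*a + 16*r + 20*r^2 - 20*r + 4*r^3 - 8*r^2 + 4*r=-18*a^2 + 4*r^3 + r^2*(12 - 2*a) + r*(-6*a^2 - 6*a)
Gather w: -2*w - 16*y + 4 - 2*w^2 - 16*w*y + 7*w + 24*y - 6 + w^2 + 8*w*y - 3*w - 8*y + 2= -w^2 + w*(2 - 8*y)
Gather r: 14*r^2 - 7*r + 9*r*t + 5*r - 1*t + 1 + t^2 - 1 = 14*r^2 + r*(9*t - 2) + t^2 - t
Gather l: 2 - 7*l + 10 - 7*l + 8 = 20 - 14*l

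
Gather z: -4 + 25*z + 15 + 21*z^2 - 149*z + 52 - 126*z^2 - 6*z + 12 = -105*z^2 - 130*z + 75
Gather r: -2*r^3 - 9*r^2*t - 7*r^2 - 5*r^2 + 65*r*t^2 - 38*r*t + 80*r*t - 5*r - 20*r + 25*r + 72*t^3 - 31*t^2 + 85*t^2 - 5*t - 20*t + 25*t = -2*r^3 + r^2*(-9*t - 12) + r*(65*t^2 + 42*t) + 72*t^3 + 54*t^2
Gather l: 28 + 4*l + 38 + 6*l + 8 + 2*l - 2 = 12*l + 72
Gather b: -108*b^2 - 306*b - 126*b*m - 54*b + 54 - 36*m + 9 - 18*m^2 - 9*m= -108*b^2 + b*(-126*m - 360) - 18*m^2 - 45*m + 63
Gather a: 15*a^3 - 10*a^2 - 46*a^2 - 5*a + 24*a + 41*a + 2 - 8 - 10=15*a^3 - 56*a^2 + 60*a - 16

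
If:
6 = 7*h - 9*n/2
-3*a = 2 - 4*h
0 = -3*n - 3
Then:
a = -8/21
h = 3/14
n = -1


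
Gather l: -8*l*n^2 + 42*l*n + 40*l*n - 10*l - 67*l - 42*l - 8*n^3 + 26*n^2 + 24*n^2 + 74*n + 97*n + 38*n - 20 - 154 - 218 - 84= l*(-8*n^2 + 82*n - 119) - 8*n^3 + 50*n^2 + 209*n - 476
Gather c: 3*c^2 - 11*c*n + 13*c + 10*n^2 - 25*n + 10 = 3*c^2 + c*(13 - 11*n) + 10*n^2 - 25*n + 10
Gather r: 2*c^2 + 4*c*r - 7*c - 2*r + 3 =2*c^2 - 7*c + r*(4*c - 2) + 3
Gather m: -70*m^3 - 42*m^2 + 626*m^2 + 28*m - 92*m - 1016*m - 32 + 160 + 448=-70*m^3 + 584*m^2 - 1080*m + 576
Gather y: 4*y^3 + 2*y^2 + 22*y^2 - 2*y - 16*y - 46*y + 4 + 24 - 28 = 4*y^3 + 24*y^2 - 64*y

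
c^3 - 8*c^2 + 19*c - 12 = (c - 4)*(c - 3)*(c - 1)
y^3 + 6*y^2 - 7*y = y*(y - 1)*(y + 7)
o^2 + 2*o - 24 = (o - 4)*(o + 6)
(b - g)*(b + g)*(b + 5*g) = b^3 + 5*b^2*g - b*g^2 - 5*g^3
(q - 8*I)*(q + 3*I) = q^2 - 5*I*q + 24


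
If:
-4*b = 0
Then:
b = 0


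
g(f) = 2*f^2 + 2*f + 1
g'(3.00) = 14.00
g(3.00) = 25.00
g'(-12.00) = -46.00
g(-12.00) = 265.00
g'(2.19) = 10.76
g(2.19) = 14.97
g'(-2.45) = -7.80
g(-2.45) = 8.10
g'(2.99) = 13.96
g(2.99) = 24.86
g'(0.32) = 3.28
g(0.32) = 1.84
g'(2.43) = 11.72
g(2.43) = 17.67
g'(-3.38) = -11.52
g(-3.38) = 17.09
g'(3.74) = 16.96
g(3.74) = 36.46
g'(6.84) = 29.36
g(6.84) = 108.25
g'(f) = 4*f + 2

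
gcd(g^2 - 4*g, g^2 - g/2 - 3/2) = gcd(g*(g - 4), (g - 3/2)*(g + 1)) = 1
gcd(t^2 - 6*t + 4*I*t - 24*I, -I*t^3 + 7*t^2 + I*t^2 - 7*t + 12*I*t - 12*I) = t + 4*I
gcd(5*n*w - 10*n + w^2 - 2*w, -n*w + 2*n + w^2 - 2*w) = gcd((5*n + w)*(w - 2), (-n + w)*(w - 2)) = w - 2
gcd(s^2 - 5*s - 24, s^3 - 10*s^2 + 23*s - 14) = 1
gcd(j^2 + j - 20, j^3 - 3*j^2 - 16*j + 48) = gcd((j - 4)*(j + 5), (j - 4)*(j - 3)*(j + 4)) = j - 4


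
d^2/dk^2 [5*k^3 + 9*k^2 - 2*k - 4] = 30*k + 18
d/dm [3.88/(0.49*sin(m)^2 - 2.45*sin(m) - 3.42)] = (9.506 - 3.8024*sin(m))*cos(m)/(-0.49*sin(m)^2 + 2.45*sin(m) + 3.42)^2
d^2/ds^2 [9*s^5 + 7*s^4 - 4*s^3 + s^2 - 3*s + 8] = 180*s^3 + 84*s^2 - 24*s + 2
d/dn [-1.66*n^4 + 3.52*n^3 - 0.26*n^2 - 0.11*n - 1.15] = -6.64*n^3 + 10.56*n^2 - 0.52*n - 0.11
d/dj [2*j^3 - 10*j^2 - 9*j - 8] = 6*j^2 - 20*j - 9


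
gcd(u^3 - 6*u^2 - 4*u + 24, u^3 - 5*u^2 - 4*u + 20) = u^2 - 4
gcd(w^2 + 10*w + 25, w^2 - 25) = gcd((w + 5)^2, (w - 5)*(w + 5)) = w + 5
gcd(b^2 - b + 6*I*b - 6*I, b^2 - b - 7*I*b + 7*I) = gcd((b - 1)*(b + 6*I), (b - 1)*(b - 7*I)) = b - 1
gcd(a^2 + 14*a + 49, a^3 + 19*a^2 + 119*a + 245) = a^2 + 14*a + 49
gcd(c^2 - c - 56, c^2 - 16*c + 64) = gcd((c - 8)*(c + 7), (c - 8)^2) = c - 8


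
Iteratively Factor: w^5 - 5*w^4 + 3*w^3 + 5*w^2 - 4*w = (w - 1)*(w^4 - 4*w^3 - w^2 + 4*w) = (w - 1)*(w + 1)*(w^3 - 5*w^2 + 4*w) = w*(w - 1)*(w + 1)*(w^2 - 5*w + 4) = w*(w - 4)*(w - 1)*(w + 1)*(w - 1)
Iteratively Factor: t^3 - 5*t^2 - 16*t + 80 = (t - 5)*(t^2 - 16) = (t - 5)*(t - 4)*(t + 4)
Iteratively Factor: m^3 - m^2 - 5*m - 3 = (m + 1)*(m^2 - 2*m - 3) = (m + 1)^2*(m - 3)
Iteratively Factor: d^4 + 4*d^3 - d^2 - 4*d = (d)*(d^3 + 4*d^2 - d - 4) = d*(d + 1)*(d^2 + 3*d - 4) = d*(d - 1)*(d + 1)*(d + 4)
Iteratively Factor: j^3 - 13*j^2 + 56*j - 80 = (j - 4)*(j^2 - 9*j + 20) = (j - 5)*(j - 4)*(j - 4)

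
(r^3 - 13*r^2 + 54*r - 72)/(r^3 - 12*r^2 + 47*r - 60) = (r - 6)/(r - 5)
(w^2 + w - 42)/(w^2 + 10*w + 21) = (w - 6)/(w + 3)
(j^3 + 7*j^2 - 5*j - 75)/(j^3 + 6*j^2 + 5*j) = (j^2 + 2*j - 15)/(j*(j + 1))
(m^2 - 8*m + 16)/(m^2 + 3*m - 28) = (m - 4)/(m + 7)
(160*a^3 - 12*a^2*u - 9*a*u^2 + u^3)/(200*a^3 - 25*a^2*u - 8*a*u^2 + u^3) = (4*a + u)/(5*a + u)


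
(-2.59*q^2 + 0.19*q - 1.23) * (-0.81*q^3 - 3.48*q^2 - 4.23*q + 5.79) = 2.0979*q^5 + 8.8593*q^4 + 11.2908*q^3 - 11.5194*q^2 + 6.303*q - 7.1217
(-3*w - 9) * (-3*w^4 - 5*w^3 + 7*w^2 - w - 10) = 9*w^5 + 42*w^4 + 24*w^3 - 60*w^2 + 39*w + 90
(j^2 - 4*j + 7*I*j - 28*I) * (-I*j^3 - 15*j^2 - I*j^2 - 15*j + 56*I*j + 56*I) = -I*j^5 - 8*j^4 + 3*I*j^4 + 24*j^3 - 45*I*j^3 - 360*j^2 + 147*I*j^2 + 1176*j + 196*I*j + 1568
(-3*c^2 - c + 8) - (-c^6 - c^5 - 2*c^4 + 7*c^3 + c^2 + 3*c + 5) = c^6 + c^5 + 2*c^4 - 7*c^3 - 4*c^2 - 4*c + 3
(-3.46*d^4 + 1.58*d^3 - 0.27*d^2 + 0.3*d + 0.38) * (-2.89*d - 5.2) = 9.9994*d^5 + 13.4258*d^4 - 7.4357*d^3 + 0.537*d^2 - 2.6582*d - 1.976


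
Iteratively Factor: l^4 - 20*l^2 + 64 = (l + 4)*(l^3 - 4*l^2 - 4*l + 16) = (l - 4)*(l + 4)*(l^2 - 4) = (l - 4)*(l - 2)*(l + 4)*(l + 2)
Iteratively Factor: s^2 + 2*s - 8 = (s + 4)*(s - 2)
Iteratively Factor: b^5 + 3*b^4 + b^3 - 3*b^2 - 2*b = (b + 1)*(b^4 + 2*b^3 - b^2 - 2*b) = (b - 1)*(b + 1)*(b^3 + 3*b^2 + 2*b) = (b - 1)*(b + 1)*(b + 2)*(b^2 + b) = b*(b - 1)*(b + 1)*(b + 2)*(b + 1)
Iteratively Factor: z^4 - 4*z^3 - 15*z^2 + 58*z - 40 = (z - 1)*(z^3 - 3*z^2 - 18*z + 40) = (z - 5)*(z - 1)*(z^2 + 2*z - 8) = (z - 5)*(z - 2)*(z - 1)*(z + 4)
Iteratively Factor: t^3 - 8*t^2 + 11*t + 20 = (t - 4)*(t^2 - 4*t - 5) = (t - 5)*(t - 4)*(t + 1)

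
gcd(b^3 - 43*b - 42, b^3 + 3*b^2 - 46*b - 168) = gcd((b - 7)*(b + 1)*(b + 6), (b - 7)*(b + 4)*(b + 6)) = b^2 - b - 42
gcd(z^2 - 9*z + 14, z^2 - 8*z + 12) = z - 2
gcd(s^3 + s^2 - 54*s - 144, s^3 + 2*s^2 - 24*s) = s + 6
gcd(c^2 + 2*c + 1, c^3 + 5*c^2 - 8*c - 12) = c + 1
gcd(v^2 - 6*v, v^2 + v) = v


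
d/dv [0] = 0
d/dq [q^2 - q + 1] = 2*q - 1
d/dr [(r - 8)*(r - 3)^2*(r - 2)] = 4*r^3 - 48*r^2 + 170*r - 186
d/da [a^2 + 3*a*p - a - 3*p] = 2*a + 3*p - 1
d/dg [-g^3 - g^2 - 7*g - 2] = -3*g^2 - 2*g - 7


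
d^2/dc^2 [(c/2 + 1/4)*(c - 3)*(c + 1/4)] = 3*c - 9/4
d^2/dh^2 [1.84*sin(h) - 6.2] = -1.84*sin(h)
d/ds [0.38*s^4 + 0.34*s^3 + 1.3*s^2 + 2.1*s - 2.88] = 1.52*s^3 + 1.02*s^2 + 2.6*s + 2.1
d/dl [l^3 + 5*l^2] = l*(3*l + 10)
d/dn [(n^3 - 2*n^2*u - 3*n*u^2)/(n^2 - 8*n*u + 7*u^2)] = (n^4 - 16*n^3*u + 40*n^2*u^2 - 28*n*u^3 - 21*u^4)/(n^4 - 16*n^3*u + 78*n^2*u^2 - 112*n*u^3 + 49*u^4)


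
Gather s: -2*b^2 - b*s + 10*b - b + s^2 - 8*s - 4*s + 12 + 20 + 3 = -2*b^2 + 9*b + s^2 + s*(-b - 12) + 35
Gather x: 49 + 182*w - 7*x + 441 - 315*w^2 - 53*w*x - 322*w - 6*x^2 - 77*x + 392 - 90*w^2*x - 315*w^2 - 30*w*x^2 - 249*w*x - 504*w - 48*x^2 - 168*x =-630*w^2 - 644*w + x^2*(-30*w - 54) + x*(-90*w^2 - 302*w - 252) + 882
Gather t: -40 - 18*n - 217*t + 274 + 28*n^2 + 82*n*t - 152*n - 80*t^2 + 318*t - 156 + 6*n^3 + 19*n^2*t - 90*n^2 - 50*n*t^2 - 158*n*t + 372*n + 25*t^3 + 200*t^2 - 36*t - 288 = 6*n^3 - 62*n^2 + 202*n + 25*t^3 + t^2*(120 - 50*n) + t*(19*n^2 - 76*n + 65) - 210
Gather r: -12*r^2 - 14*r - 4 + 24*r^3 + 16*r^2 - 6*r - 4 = 24*r^3 + 4*r^2 - 20*r - 8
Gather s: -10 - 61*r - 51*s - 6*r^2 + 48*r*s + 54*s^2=-6*r^2 - 61*r + 54*s^2 + s*(48*r - 51) - 10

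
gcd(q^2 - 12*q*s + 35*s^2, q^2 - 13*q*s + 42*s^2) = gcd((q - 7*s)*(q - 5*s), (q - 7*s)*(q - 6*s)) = q - 7*s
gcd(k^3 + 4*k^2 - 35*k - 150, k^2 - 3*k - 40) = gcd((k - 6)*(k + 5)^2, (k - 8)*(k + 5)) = k + 5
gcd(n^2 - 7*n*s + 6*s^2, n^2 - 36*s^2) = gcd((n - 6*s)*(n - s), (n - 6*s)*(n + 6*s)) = -n + 6*s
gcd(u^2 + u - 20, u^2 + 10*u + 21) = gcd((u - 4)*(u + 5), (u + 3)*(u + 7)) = 1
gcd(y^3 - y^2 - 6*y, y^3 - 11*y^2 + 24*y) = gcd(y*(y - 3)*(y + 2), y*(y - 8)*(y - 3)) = y^2 - 3*y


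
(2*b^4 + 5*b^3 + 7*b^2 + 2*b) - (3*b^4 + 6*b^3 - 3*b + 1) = -b^4 - b^3 + 7*b^2 + 5*b - 1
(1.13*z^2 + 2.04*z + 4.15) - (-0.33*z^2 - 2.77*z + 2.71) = 1.46*z^2 + 4.81*z + 1.44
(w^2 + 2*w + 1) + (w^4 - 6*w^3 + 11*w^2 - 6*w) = w^4 - 6*w^3 + 12*w^2 - 4*w + 1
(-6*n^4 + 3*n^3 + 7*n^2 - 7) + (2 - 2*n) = -6*n^4 + 3*n^3 + 7*n^2 - 2*n - 5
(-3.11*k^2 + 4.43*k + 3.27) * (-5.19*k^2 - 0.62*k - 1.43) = 16.1409*k^4 - 21.0635*k^3 - 15.2706*k^2 - 8.3623*k - 4.6761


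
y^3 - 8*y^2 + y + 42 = (y - 7)*(y - 3)*(y + 2)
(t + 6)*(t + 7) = t^2 + 13*t + 42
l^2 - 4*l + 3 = (l - 3)*(l - 1)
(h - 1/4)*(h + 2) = h^2 + 7*h/4 - 1/2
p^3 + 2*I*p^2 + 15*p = p*(p - 3*I)*(p + 5*I)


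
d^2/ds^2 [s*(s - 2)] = 2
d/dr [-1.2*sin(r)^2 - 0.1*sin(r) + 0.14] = -(2.4*sin(r) + 0.1)*cos(r)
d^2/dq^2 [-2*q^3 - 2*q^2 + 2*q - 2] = -12*q - 4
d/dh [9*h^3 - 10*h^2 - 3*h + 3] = 27*h^2 - 20*h - 3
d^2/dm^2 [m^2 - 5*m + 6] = 2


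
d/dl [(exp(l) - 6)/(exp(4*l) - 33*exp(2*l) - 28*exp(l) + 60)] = 3*(-exp(2*l) - 4*exp(l) - 1)*exp(l)/(exp(6*l) + 12*exp(5*l) + 42*exp(4*l) + 16*exp(3*l) - 111*exp(2*l) - 60*exp(l) + 100)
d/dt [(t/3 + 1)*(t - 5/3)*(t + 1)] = t^2 + 14*t/9 - 11/9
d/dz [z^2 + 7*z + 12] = 2*z + 7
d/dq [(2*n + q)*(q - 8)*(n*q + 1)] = n*(2*n + q)*(q - 8) + (2*n + q)*(n*q + 1) + (q - 8)*(n*q + 1)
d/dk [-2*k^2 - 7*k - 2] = -4*k - 7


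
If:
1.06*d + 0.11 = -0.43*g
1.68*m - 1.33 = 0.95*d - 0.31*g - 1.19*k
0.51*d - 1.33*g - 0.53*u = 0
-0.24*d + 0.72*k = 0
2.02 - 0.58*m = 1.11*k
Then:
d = 1.86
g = -4.84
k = 0.62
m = 2.30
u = 13.93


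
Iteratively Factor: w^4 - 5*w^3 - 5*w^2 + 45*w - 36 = (w - 1)*(w^3 - 4*w^2 - 9*w + 36) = (w - 3)*(w - 1)*(w^2 - w - 12) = (w - 4)*(w - 3)*(w - 1)*(w + 3)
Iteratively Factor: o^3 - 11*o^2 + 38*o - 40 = (o - 5)*(o^2 - 6*o + 8) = (o - 5)*(o - 2)*(o - 4)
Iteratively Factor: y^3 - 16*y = (y - 4)*(y^2 + 4*y) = (y - 4)*(y + 4)*(y)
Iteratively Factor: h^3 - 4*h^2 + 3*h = (h - 1)*(h^2 - 3*h) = (h - 3)*(h - 1)*(h)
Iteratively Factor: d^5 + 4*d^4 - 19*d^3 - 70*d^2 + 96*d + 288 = (d + 2)*(d^4 + 2*d^3 - 23*d^2 - 24*d + 144) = (d + 2)*(d + 4)*(d^3 - 2*d^2 - 15*d + 36) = (d - 3)*(d + 2)*(d + 4)*(d^2 + d - 12) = (d - 3)*(d + 2)*(d + 4)^2*(d - 3)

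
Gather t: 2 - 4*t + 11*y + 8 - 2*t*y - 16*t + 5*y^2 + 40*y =t*(-2*y - 20) + 5*y^2 + 51*y + 10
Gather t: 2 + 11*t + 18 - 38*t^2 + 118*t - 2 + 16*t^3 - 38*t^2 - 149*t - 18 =16*t^3 - 76*t^2 - 20*t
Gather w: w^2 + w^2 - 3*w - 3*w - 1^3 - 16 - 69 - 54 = 2*w^2 - 6*w - 140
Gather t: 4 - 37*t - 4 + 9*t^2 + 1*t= 9*t^2 - 36*t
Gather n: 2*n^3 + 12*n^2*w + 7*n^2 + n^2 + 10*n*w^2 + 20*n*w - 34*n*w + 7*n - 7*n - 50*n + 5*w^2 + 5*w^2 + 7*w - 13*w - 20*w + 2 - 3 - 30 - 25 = 2*n^3 + n^2*(12*w + 8) + n*(10*w^2 - 14*w - 50) + 10*w^2 - 26*w - 56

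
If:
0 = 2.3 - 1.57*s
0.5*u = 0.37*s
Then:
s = 1.46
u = 1.08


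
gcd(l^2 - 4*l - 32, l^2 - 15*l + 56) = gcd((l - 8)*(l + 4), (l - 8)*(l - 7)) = l - 8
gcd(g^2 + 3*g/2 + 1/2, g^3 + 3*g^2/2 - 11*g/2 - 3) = g + 1/2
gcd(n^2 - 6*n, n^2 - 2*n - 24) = n - 6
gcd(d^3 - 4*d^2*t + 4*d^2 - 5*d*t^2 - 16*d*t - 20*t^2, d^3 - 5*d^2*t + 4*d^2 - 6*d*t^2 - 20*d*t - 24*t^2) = d^2 + d*t + 4*d + 4*t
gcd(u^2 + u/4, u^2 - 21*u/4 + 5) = 1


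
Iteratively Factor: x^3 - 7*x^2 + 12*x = (x - 4)*(x^2 - 3*x) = x*(x - 4)*(x - 3)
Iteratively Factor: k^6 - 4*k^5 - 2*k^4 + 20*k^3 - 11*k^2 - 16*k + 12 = (k - 1)*(k^5 - 3*k^4 - 5*k^3 + 15*k^2 + 4*k - 12) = (k - 1)*(k + 2)*(k^4 - 5*k^3 + 5*k^2 + 5*k - 6) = (k - 2)*(k - 1)*(k + 2)*(k^3 - 3*k^2 - k + 3) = (k - 2)*(k - 1)^2*(k + 2)*(k^2 - 2*k - 3) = (k - 3)*(k - 2)*(k - 1)^2*(k + 2)*(k + 1)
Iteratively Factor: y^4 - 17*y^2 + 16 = (y - 1)*(y^3 + y^2 - 16*y - 16) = (y - 4)*(y - 1)*(y^2 + 5*y + 4) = (y - 4)*(y - 1)*(y + 4)*(y + 1)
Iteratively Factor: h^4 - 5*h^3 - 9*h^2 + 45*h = (h + 3)*(h^3 - 8*h^2 + 15*h) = (h - 5)*(h + 3)*(h^2 - 3*h) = h*(h - 5)*(h + 3)*(h - 3)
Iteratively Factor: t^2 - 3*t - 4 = (t + 1)*(t - 4)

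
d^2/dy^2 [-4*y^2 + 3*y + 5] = -8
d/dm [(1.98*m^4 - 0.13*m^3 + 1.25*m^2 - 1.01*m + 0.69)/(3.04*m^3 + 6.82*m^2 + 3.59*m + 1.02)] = (6.0192*m^6 + 27.0072*m^5 + 16.638*m^4 + 13.2858*m^3 + 4.6851*m^2 - 6.8616*m - 3.5073)/(9.2416*m^6 + 41.4656*m^5 + 68.3396*m^4 + 55.1692*m^3 + 26.8009*m^2 + 7.3236*m + 1.0404)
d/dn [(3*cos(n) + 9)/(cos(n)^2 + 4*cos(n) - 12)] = 3*(cos(n)^2 + 6*cos(n) + 24)*sin(n)/(cos(n)^2 + 4*cos(n) - 12)^2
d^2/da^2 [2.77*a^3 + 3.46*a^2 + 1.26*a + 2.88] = 16.62*a + 6.92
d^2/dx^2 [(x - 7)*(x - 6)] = 2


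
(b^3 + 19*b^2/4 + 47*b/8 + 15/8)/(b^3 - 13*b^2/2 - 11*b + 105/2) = (8*b^2 + 14*b + 5)/(4*(2*b^2 - 19*b + 35))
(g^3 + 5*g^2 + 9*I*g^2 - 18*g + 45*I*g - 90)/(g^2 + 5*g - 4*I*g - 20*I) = (g^2 + 9*I*g - 18)/(g - 4*I)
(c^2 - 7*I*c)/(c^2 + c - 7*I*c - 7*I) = c/(c + 1)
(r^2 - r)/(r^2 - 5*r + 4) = r/(r - 4)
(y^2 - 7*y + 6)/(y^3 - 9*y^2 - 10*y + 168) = (y - 1)/(y^2 - 3*y - 28)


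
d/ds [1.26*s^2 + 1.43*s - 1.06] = 2.52*s + 1.43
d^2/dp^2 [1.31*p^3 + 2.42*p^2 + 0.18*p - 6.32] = 7.86*p + 4.84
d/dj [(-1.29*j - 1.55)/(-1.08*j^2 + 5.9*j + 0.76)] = (-1.3932*j^2 - 3.348*j + 8.1646)/(1.1664*j^4 - 12.744*j^3 + 33.1684*j^2 + 8.968*j + 0.5776)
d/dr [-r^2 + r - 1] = 1 - 2*r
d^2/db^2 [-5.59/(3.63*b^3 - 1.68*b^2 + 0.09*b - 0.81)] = ((121.7502*b - 18.7824)*(3.63*b^3 - 1.68*b^2 + 0.09*b - 0.81) - 5.59*(10.89*b^2 - 3.36*b + 0.09)*(21.78*b^2 - 6.72*b + 0.18))/(3.63*b^3 - 1.68*b^2 + 0.09*b - 0.81)^3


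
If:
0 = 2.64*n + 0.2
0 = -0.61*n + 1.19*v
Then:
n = -0.08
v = -0.04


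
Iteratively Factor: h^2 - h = (h - 1)*(h)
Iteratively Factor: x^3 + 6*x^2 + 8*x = (x)*(x^2 + 6*x + 8) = x*(x + 4)*(x + 2)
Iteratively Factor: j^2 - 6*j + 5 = (j - 5)*(j - 1)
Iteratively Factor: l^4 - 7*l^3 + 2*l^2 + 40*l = (l - 4)*(l^3 - 3*l^2 - 10*l) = (l - 4)*(l + 2)*(l^2 - 5*l) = (l - 5)*(l - 4)*(l + 2)*(l)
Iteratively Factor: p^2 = (p)*(p)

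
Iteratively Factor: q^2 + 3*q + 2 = (q + 2)*(q + 1)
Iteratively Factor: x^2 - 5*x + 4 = (x - 1)*(x - 4)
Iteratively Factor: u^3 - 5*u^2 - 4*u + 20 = (u - 5)*(u^2 - 4) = (u - 5)*(u + 2)*(u - 2)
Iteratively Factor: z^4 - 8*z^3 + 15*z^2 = (z - 3)*(z^3 - 5*z^2) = z*(z - 3)*(z^2 - 5*z) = z*(z - 5)*(z - 3)*(z)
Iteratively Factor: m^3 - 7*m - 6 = (m + 2)*(m^2 - 2*m - 3) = (m + 1)*(m + 2)*(m - 3)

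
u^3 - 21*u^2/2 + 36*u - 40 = (u - 4)^2*(u - 5/2)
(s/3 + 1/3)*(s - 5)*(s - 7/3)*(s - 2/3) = s^4/3 - 7*s^3/3 + 77*s^2/27 + 79*s/27 - 70/27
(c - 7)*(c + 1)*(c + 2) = c^3 - 4*c^2 - 19*c - 14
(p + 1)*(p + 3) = p^2 + 4*p + 3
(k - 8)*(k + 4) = k^2 - 4*k - 32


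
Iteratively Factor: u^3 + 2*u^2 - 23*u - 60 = (u + 3)*(u^2 - u - 20) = (u - 5)*(u + 3)*(u + 4)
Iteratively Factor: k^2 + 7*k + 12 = (k + 3)*(k + 4)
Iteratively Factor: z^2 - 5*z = (z)*(z - 5)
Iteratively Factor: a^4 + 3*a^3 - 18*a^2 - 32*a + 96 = (a + 4)*(a^3 - a^2 - 14*a + 24) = (a - 2)*(a + 4)*(a^2 + a - 12) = (a - 3)*(a - 2)*(a + 4)*(a + 4)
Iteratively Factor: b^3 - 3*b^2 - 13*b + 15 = (b - 5)*(b^2 + 2*b - 3) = (b - 5)*(b - 1)*(b + 3)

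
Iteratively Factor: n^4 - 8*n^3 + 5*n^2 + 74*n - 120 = (n - 2)*(n^3 - 6*n^2 - 7*n + 60) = (n - 5)*(n - 2)*(n^2 - n - 12) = (n - 5)*(n - 2)*(n + 3)*(n - 4)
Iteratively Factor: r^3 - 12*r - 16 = (r + 2)*(r^2 - 2*r - 8) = (r - 4)*(r + 2)*(r + 2)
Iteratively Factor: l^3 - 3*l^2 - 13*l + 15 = (l - 5)*(l^2 + 2*l - 3) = (l - 5)*(l + 3)*(l - 1)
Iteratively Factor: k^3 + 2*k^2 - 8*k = (k + 4)*(k^2 - 2*k) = (k - 2)*(k + 4)*(k)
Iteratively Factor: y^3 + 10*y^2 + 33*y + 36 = (y + 4)*(y^2 + 6*y + 9) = (y + 3)*(y + 4)*(y + 3)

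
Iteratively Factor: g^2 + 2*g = (g + 2)*(g)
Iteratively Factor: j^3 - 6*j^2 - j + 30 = (j - 5)*(j^2 - j - 6) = (j - 5)*(j + 2)*(j - 3)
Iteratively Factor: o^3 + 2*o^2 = (o + 2)*(o^2) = o*(o + 2)*(o)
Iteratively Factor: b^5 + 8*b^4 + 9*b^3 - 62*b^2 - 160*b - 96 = (b + 1)*(b^4 + 7*b^3 + 2*b^2 - 64*b - 96) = (b + 1)*(b + 4)*(b^3 + 3*b^2 - 10*b - 24) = (b + 1)*(b + 4)^2*(b^2 - b - 6) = (b + 1)*(b + 2)*(b + 4)^2*(b - 3)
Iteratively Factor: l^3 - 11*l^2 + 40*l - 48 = (l - 4)*(l^2 - 7*l + 12) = (l - 4)^2*(l - 3)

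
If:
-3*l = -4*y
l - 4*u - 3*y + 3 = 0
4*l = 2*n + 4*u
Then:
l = 4*y/3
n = 7*y/2 - 3/2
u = 3/4 - 5*y/12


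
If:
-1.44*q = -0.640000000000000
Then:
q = 0.44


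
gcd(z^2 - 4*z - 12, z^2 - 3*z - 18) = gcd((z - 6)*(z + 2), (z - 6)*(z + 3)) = z - 6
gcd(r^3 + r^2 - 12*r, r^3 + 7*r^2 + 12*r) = r^2 + 4*r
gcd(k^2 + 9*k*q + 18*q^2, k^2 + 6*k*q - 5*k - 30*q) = k + 6*q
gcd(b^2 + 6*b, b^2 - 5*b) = b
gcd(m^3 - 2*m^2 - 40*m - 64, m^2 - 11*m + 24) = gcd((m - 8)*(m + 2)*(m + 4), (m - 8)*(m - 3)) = m - 8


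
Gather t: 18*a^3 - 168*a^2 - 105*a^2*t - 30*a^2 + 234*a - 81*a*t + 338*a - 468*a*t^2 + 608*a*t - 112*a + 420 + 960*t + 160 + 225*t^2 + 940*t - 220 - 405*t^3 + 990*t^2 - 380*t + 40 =18*a^3 - 198*a^2 + 460*a - 405*t^3 + t^2*(1215 - 468*a) + t*(-105*a^2 + 527*a + 1520) + 400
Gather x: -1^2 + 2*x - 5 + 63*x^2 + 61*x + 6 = 63*x^2 + 63*x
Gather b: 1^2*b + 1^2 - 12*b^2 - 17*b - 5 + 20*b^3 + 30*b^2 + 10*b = 20*b^3 + 18*b^2 - 6*b - 4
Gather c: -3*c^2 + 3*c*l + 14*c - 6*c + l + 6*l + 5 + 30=-3*c^2 + c*(3*l + 8) + 7*l + 35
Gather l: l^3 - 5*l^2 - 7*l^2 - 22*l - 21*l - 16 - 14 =l^3 - 12*l^2 - 43*l - 30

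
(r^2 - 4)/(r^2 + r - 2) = (r - 2)/(r - 1)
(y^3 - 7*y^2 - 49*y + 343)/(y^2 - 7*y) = y - 49/y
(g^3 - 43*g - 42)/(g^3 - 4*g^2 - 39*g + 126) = (g + 1)/(g - 3)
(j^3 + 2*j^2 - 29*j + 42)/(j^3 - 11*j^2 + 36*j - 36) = (j + 7)/(j - 6)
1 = 1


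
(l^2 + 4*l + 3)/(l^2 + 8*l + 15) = (l + 1)/(l + 5)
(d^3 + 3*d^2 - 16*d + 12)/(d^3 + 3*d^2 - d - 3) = (d^2 + 4*d - 12)/(d^2 + 4*d + 3)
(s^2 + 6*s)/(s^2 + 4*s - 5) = s*(s + 6)/(s^2 + 4*s - 5)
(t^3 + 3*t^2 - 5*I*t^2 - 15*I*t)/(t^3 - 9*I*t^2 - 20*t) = (t + 3)/(t - 4*I)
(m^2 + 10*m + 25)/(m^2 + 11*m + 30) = (m + 5)/(m + 6)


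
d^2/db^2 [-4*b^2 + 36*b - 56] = -8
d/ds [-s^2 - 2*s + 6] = -2*s - 2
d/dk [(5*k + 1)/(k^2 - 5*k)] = (-5*k^2 - 2*k + 5)/(k^2*(k^2 - 10*k + 25))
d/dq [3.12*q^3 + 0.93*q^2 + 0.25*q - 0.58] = 9.36*q^2 + 1.86*q + 0.25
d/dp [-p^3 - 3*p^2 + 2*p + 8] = -3*p^2 - 6*p + 2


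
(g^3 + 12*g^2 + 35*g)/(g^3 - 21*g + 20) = g*(g + 7)/(g^2 - 5*g + 4)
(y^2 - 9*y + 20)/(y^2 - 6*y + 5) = (y - 4)/(y - 1)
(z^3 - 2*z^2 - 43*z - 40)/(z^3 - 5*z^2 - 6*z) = (z^2 - 3*z - 40)/(z*(z - 6))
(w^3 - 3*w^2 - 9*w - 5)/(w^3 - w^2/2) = 2*(w^3 - 3*w^2 - 9*w - 5)/(w^2*(2*w - 1))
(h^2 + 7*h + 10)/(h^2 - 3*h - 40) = (h + 2)/(h - 8)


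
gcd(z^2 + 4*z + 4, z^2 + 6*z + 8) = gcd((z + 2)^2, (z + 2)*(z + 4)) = z + 2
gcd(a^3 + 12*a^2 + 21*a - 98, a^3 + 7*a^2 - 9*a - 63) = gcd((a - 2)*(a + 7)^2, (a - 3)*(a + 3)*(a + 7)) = a + 7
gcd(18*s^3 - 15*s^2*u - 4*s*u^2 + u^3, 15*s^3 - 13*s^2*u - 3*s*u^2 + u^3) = 3*s^2 - 2*s*u - u^2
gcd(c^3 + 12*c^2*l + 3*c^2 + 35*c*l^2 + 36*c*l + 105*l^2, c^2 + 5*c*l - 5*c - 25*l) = c + 5*l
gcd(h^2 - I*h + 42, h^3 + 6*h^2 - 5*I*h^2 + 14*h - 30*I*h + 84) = h - 7*I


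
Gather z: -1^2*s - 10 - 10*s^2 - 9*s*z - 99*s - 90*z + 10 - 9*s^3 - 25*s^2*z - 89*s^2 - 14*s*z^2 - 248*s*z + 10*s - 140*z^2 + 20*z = -9*s^3 - 99*s^2 - 90*s + z^2*(-14*s - 140) + z*(-25*s^2 - 257*s - 70)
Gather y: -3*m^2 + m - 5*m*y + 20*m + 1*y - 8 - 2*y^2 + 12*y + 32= -3*m^2 + 21*m - 2*y^2 + y*(13 - 5*m) + 24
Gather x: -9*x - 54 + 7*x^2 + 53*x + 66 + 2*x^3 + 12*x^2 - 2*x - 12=2*x^3 + 19*x^2 + 42*x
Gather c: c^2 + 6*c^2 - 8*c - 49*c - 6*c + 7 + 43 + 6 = 7*c^2 - 63*c + 56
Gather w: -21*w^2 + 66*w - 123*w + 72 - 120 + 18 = -21*w^2 - 57*w - 30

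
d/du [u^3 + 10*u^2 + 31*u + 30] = 3*u^2 + 20*u + 31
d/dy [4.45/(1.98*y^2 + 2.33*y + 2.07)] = (-17.622*y - 10.3685)/(1.98*y^2 + 2.33*y + 2.07)^2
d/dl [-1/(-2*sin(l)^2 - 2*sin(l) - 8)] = -(2*sin(l) + 1)*cos(l)/(2*(sin(l)^2 + sin(l) + 4)^2)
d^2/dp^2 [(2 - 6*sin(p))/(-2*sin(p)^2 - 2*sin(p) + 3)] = 2*(-12*sin(p)^5 + 28*sin(p)^4 - 72*sin(p)^3 - 14*sin(p)^2 + 63*sin(p) + 16)/(2*sin(p) - cos(2*p) - 2)^3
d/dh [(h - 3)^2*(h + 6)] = 3*h^2 - 27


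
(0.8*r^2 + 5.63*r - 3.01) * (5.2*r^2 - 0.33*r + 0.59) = 4.16*r^4 + 29.012*r^3 - 17.0379*r^2 + 4.315*r - 1.7759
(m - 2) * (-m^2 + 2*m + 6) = -m^3 + 4*m^2 + 2*m - 12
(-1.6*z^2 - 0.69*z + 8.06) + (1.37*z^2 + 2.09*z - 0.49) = -0.23*z^2 + 1.4*z + 7.57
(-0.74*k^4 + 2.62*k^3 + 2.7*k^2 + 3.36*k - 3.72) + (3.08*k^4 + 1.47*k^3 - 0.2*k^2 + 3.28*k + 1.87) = 2.34*k^4 + 4.09*k^3 + 2.5*k^2 + 6.64*k - 1.85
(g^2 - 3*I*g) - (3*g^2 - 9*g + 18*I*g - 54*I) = -2*g^2 + 9*g - 21*I*g + 54*I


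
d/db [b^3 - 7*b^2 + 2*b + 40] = 3*b^2 - 14*b + 2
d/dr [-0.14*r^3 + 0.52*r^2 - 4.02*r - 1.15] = -0.42*r^2 + 1.04*r - 4.02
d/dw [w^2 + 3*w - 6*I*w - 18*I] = 2*w + 3 - 6*I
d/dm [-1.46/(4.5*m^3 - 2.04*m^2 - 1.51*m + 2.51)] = (19.71*m^2 - 5.9568*m - 2.2046)/(4.5*m^3 - 2.04*m^2 - 1.51*m + 2.51)^2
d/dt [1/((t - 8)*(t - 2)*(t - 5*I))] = (-(t - 8)*(t - 2) - (t - 8)*(t - 5*I) - (t - 2)*(t - 5*I))/((t - 8)^2*(t - 2)^2*(t - 5*I)^2)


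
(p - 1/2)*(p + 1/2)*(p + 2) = p^3 + 2*p^2 - p/4 - 1/2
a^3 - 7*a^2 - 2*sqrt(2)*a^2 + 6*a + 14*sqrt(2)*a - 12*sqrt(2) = (a - 6)*(a - 1)*(a - 2*sqrt(2))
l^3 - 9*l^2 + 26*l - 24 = (l - 4)*(l - 3)*(l - 2)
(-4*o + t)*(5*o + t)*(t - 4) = -20*o^2*t + 80*o^2 + o*t^2 - 4*o*t + t^3 - 4*t^2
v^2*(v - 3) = v^3 - 3*v^2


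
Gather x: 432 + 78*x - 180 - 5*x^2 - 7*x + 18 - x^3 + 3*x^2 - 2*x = -x^3 - 2*x^2 + 69*x + 270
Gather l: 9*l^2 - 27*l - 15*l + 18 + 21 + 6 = 9*l^2 - 42*l + 45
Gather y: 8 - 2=6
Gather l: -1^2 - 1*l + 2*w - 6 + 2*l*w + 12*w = l*(2*w - 1) + 14*w - 7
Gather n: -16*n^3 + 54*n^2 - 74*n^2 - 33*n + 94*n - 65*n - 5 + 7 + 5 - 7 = -16*n^3 - 20*n^2 - 4*n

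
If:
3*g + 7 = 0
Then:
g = -7/3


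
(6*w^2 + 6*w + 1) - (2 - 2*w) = 6*w^2 + 8*w - 1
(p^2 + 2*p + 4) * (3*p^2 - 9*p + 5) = 3*p^4 - 3*p^3 - p^2 - 26*p + 20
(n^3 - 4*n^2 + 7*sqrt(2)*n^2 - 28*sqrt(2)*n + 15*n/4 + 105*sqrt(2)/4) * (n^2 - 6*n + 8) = n^5 - 10*n^4 + 7*sqrt(2)*n^4 - 70*sqrt(2)*n^3 + 143*n^3/4 - 109*n^2/2 + 1001*sqrt(2)*n^2/4 - 763*sqrt(2)*n/2 + 30*n + 210*sqrt(2)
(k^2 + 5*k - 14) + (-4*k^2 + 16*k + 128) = -3*k^2 + 21*k + 114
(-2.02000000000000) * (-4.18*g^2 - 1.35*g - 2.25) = 8.4436*g^2 + 2.727*g + 4.545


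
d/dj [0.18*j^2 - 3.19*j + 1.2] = 0.36*j - 3.19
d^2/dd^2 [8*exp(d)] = 8*exp(d)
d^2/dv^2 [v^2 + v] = 2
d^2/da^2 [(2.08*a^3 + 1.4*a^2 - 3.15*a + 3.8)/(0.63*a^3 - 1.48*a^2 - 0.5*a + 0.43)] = (1.77635683940025e-15*a^7 + 4.990104*a^6 - 3.57020999999999*a^5 + 31.605336*a^4 - 76.168156*a^3 + 55.6617*a^2 + 0.975072000000001*a + 5.89986)/(0.250047*a^9 - 1.762236*a^8 + 3.544506*a^7 + 0.0674090000000005*a^6 - 5.218692*a^5 + 0.902916*a^4 + 2.133661*a^3 - 0.498456*a^2 - 0.27735*a + 0.079507)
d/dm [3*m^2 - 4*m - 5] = 6*m - 4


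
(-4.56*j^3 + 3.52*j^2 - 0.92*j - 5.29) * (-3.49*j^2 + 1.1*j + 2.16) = 15.9144*j^5 - 17.3008*j^4 - 2.7668*j^3 + 25.0533*j^2 - 7.8062*j - 11.4264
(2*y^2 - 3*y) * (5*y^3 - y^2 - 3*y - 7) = 10*y^5 - 17*y^4 - 3*y^3 - 5*y^2 + 21*y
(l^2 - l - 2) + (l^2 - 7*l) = 2*l^2 - 8*l - 2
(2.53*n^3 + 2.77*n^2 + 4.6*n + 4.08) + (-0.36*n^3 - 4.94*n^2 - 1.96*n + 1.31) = 2.17*n^3 - 2.17*n^2 + 2.64*n + 5.39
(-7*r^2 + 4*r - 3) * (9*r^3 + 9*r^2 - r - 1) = -63*r^5 - 27*r^4 + 16*r^3 - 24*r^2 - r + 3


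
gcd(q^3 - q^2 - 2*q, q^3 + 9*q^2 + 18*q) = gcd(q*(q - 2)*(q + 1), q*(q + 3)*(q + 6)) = q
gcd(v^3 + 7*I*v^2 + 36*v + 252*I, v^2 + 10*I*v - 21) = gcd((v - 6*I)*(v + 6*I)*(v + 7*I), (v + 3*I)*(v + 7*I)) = v + 7*I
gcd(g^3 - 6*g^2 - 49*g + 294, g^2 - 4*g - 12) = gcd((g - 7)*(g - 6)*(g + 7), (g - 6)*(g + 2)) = g - 6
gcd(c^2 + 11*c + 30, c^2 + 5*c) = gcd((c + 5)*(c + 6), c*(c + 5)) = c + 5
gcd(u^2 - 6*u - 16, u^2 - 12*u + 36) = 1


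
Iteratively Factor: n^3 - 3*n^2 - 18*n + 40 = (n - 2)*(n^2 - n - 20) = (n - 2)*(n + 4)*(n - 5)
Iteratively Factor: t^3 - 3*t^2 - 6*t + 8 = (t - 4)*(t^2 + t - 2) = (t - 4)*(t - 1)*(t + 2)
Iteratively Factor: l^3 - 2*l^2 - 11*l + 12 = (l - 1)*(l^2 - l - 12) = (l - 4)*(l - 1)*(l + 3)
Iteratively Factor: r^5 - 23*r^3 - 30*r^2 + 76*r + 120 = (r - 2)*(r^4 + 2*r^3 - 19*r^2 - 68*r - 60) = (r - 2)*(r + 3)*(r^3 - r^2 - 16*r - 20) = (r - 2)*(r + 2)*(r + 3)*(r^2 - 3*r - 10) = (r - 5)*(r - 2)*(r + 2)*(r + 3)*(r + 2)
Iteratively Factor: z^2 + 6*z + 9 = (z + 3)*(z + 3)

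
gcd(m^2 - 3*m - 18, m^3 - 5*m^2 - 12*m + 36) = m^2 - 3*m - 18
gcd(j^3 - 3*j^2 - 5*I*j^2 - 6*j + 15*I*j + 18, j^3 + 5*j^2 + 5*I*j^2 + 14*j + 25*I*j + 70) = j - 2*I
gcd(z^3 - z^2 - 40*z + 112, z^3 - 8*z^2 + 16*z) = z^2 - 8*z + 16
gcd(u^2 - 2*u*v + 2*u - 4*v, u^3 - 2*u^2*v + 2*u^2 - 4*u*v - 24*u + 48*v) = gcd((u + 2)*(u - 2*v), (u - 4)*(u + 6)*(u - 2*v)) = u - 2*v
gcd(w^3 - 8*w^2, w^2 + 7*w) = w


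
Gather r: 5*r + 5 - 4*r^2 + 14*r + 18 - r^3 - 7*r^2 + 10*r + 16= -r^3 - 11*r^2 + 29*r + 39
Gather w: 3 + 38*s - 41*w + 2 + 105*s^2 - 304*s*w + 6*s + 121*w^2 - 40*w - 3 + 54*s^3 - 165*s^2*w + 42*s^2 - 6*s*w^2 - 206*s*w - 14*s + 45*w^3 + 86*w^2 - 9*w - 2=54*s^3 + 147*s^2 + 30*s + 45*w^3 + w^2*(207 - 6*s) + w*(-165*s^2 - 510*s - 90)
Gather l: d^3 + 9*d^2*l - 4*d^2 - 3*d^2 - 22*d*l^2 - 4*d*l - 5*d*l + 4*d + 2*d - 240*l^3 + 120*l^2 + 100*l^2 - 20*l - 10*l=d^3 - 7*d^2 + 6*d - 240*l^3 + l^2*(220 - 22*d) + l*(9*d^2 - 9*d - 30)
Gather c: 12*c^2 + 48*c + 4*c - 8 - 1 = 12*c^2 + 52*c - 9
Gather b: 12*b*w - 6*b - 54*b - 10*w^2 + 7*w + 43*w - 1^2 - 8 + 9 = b*(12*w - 60) - 10*w^2 + 50*w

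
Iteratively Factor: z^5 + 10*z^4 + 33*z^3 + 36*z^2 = (z + 4)*(z^4 + 6*z^3 + 9*z^2) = (z + 3)*(z + 4)*(z^3 + 3*z^2) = z*(z + 3)*(z + 4)*(z^2 + 3*z) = z^2*(z + 3)*(z + 4)*(z + 3)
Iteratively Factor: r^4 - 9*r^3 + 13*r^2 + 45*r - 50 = (r + 2)*(r^3 - 11*r^2 + 35*r - 25) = (r - 1)*(r + 2)*(r^2 - 10*r + 25) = (r - 5)*(r - 1)*(r + 2)*(r - 5)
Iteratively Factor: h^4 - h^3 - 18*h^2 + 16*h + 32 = (h + 1)*(h^3 - 2*h^2 - 16*h + 32) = (h + 1)*(h + 4)*(h^2 - 6*h + 8) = (h - 4)*(h + 1)*(h + 4)*(h - 2)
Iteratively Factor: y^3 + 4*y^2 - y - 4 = (y - 1)*(y^2 + 5*y + 4) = (y - 1)*(y + 4)*(y + 1)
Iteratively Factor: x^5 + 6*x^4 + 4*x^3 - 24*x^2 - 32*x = (x + 2)*(x^4 + 4*x^3 - 4*x^2 - 16*x) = (x + 2)^2*(x^3 + 2*x^2 - 8*x) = x*(x + 2)^2*(x^2 + 2*x - 8) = x*(x - 2)*(x + 2)^2*(x + 4)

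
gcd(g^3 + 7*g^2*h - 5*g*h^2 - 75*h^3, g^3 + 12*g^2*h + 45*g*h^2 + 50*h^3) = g^2 + 10*g*h + 25*h^2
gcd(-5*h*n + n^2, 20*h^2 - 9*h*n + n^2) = 5*h - n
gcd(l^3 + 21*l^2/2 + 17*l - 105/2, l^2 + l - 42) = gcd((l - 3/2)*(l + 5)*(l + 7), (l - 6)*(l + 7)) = l + 7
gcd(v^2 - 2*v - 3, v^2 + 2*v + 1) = v + 1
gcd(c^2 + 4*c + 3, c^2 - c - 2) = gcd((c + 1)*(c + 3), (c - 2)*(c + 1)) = c + 1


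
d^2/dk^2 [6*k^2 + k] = 12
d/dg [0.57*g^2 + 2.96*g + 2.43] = 1.14*g + 2.96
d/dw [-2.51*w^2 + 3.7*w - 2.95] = 3.7 - 5.02*w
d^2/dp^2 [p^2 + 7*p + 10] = 2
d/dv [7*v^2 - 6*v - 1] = 14*v - 6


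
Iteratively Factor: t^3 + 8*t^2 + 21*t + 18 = (t + 3)*(t^2 + 5*t + 6) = (t + 2)*(t + 3)*(t + 3)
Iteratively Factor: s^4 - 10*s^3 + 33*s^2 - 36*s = (s - 3)*(s^3 - 7*s^2 + 12*s) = (s - 3)^2*(s^2 - 4*s) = (s - 4)*(s - 3)^2*(s)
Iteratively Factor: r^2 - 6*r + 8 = (r - 4)*(r - 2)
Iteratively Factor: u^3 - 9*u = (u + 3)*(u^2 - 3*u) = (u - 3)*(u + 3)*(u)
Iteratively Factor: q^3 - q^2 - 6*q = (q + 2)*(q^2 - 3*q) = (q - 3)*(q + 2)*(q)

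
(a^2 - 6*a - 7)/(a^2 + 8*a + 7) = (a - 7)/(a + 7)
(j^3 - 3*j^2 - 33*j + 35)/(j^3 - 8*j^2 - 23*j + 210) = (j - 1)/(j - 6)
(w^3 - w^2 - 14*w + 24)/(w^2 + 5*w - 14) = (w^2 + w - 12)/(w + 7)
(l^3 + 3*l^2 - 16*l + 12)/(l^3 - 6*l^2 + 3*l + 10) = (l^2 + 5*l - 6)/(l^2 - 4*l - 5)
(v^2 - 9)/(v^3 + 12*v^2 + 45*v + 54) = (v - 3)/(v^2 + 9*v + 18)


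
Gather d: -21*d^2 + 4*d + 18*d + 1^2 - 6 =-21*d^2 + 22*d - 5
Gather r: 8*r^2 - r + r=8*r^2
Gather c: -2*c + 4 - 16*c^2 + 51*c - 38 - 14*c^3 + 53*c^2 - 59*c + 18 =-14*c^3 + 37*c^2 - 10*c - 16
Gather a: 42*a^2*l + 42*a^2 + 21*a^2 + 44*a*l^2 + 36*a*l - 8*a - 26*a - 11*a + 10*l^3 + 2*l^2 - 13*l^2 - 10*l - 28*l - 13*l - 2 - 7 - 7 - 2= a^2*(42*l + 63) + a*(44*l^2 + 36*l - 45) + 10*l^3 - 11*l^2 - 51*l - 18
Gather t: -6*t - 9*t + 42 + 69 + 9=120 - 15*t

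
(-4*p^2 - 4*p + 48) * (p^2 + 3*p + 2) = -4*p^4 - 16*p^3 + 28*p^2 + 136*p + 96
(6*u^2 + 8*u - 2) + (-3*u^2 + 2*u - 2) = 3*u^2 + 10*u - 4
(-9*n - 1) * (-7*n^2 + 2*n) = 63*n^3 - 11*n^2 - 2*n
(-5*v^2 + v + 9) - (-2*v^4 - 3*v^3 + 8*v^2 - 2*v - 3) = 2*v^4 + 3*v^3 - 13*v^2 + 3*v + 12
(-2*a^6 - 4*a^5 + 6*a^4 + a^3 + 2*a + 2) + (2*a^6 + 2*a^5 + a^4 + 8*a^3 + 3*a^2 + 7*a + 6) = -2*a^5 + 7*a^4 + 9*a^3 + 3*a^2 + 9*a + 8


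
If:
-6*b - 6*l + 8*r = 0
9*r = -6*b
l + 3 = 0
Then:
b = 27/17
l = -3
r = -18/17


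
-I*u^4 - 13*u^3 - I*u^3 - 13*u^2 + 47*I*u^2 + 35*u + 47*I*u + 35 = (u - 7*I)*(u - 5*I)*(u - I)*(-I*u - I)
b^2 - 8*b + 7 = (b - 7)*(b - 1)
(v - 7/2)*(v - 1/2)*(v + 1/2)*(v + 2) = v^4 - 3*v^3/2 - 29*v^2/4 + 3*v/8 + 7/4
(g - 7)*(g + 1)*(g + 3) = g^3 - 3*g^2 - 25*g - 21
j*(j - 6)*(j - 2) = j^3 - 8*j^2 + 12*j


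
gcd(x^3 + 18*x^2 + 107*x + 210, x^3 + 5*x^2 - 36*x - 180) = x^2 + 11*x + 30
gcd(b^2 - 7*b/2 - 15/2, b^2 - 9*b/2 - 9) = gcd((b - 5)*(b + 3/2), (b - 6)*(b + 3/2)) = b + 3/2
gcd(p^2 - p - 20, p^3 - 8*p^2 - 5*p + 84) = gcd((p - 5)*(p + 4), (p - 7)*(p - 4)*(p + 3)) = 1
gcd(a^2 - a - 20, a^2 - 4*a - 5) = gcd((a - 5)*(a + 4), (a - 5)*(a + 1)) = a - 5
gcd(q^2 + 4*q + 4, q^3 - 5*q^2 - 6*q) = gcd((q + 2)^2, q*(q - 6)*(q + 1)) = 1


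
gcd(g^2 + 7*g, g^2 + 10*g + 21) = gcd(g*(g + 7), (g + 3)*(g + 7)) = g + 7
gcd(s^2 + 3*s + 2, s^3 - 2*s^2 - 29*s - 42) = s + 2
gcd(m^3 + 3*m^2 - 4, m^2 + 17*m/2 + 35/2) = 1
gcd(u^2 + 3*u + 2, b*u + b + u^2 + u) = u + 1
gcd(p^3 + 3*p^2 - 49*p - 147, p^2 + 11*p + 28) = p + 7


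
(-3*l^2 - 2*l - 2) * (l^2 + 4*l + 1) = -3*l^4 - 14*l^3 - 13*l^2 - 10*l - 2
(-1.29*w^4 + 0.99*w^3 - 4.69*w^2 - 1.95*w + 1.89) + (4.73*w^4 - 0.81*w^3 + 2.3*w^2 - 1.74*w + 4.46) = 3.44*w^4 + 0.18*w^3 - 2.39*w^2 - 3.69*w + 6.35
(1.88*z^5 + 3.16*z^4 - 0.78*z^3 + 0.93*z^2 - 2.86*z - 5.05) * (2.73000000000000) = 5.1324*z^5 + 8.6268*z^4 - 2.1294*z^3 + 2.5389*z^2 - 7.8078*z - 13.7865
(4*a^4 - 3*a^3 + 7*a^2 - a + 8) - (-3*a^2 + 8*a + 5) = 4*a^4 - 3*a^3 + 10*a^2 - 9*a + 3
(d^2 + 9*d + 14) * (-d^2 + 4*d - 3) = -d^4 - 5*d^3 + 19*d^2 + 29*d - 42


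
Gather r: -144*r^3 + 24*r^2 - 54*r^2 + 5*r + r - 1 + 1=-144*r^3 - 30*r^2 + 6*r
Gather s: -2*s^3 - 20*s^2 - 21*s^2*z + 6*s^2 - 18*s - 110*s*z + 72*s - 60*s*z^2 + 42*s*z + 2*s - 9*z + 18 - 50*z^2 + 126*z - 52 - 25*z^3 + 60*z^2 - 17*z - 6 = -2*s^3 + s^2*(-21*z - 14) + s*(-60*z^2 - 68*z + 56) - 25*z^3 + 10*z^2 + 100*z - 40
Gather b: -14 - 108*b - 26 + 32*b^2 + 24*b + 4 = 32*b^2 - 84*b - 36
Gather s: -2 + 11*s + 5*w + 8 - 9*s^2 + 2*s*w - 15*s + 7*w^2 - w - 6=-9*s^2 + s*(2*w - 4) + 7*w^2 + 4*w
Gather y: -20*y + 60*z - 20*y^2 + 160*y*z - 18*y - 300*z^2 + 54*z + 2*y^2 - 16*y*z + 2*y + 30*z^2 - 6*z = -18*y^2 + y*(144*z - 36) - 270*z^2 + 108*z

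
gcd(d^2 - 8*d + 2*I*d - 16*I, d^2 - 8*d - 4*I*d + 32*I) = d - 8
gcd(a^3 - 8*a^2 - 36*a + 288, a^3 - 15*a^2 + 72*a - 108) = a - 6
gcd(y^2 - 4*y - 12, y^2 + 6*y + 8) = y + 2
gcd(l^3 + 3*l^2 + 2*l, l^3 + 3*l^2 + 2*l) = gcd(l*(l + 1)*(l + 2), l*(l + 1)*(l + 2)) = l^3 + 3*l^2 + 2*l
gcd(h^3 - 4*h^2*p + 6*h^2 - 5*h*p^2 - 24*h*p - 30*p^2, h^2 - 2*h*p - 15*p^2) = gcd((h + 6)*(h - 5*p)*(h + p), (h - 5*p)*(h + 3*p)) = -h + 5*p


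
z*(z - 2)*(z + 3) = z^3 + z^2 - 6*z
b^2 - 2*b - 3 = (b - 3)*(b + 1)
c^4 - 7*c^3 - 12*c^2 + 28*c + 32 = (c - 8)*(c - 2)*(c + 1)*(c + 2)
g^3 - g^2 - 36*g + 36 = (g - 6)*(g - 1)*(g + 6)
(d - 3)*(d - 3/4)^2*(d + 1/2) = d^4 - 4*d^3 + 45*d^2/16 + 27*d/32 - 27/32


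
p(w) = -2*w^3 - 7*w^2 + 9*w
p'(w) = -6*w^2 - 14*w + 9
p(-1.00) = -14.00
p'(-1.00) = 17.00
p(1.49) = -8.75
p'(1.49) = -25.18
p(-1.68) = -25.39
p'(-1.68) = 15.59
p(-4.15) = -14.96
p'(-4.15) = -36.24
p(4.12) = -221.61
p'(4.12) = -150.53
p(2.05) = -28.20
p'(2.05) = -44.92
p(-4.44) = -2.90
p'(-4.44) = -47.12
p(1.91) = -22.28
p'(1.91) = -39.63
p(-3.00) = -36.00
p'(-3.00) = -3.00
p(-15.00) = 5040.00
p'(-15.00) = -1131.00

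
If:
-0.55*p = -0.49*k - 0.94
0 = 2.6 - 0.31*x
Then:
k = 1.12244897959184*p - 1.91836734693878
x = 8.39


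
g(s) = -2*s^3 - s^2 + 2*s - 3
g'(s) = -6*s^2 - 2*s + 2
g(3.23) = -74.37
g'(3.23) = -67.06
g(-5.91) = 363.10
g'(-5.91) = -195.75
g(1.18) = -5.32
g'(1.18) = -8.71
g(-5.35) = 263.94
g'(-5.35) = -159.04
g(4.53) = -200.38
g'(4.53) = -130.19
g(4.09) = -148.38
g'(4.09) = -106.55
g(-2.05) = 5.93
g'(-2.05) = -19.12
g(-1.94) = 3.96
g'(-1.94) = -16.70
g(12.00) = -3579.00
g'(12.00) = -886.00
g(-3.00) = 36.00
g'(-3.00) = -46.00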